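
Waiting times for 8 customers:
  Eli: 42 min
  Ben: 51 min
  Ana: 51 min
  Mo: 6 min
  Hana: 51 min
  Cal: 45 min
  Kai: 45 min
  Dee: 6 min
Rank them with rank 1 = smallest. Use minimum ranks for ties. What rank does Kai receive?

4

Sorted (ascending): 6, 6, 42, 45, 45, 51, 51, 51
The 2 values of 6 occupy positions 1–2 → each gets rank 1.
The 2 values of 45 occupy positions 4–5 → each gets rank 4.
The 3 values of 51 occupy positions 6–8 → each gets rank 6.
Kai has value 45 min → rank 4.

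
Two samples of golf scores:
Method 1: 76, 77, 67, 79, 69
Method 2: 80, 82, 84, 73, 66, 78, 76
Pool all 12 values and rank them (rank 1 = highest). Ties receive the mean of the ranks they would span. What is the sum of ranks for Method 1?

38.5

Sorted (descending): 84, 82, 80, 79, 78, 77, 76, 76, 73, 69, 67, 66
The 2 values of 76 occupy positions 7–8 → average rank (7+8)/2 = 7.5.
Method 1 values → pooled ranks: 76→7.5, 77→6, 67→11, 79→4, 69→10
Rank sum = 7.5 + 6 + 11 + 4 + 10 = 38.5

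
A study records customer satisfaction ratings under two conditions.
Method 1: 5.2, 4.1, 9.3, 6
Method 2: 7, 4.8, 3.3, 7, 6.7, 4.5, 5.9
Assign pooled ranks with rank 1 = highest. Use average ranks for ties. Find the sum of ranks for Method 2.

43

Sorted (descending): 9.3, 7, 7, 6.7, 6, 5.9, 5.2, 4.8, 4.5, 4.1, 3.3
The 2 values of 7 occupy positions 2–3 → average rank (2+3)/2 = 2.5.
Method 2 values → pooled ranks: 7→2.5, 4.8→8, 3.3→11, 7→2.5, 6.7→4, 4.5→9, 5.9→6
Rank sum = 2.5 + 8 + 11 + 2.5 + 4 + 9 + 6 = 43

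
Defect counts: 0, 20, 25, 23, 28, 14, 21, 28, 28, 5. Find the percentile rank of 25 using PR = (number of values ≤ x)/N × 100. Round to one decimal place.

N = 10.
Strictly below 25: 6. Equal to 25: 1.
PR = 7/10 × 100 = 70.0

70.0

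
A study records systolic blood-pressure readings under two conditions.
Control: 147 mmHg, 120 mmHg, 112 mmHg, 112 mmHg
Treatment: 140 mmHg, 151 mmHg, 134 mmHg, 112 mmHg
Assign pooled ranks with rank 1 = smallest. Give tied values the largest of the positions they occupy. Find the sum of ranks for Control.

17

Sorted (ascending): 112, 112, 112, 120, 134, 140, 147, 151
The 3 values of 112 occupy positions 1–3 → each gets rank 3.
Control values → pooled ranks: 147→7, 120→4, 112→3, 112→3
Rank sum = 7 + 4 + 3 + 3 = 17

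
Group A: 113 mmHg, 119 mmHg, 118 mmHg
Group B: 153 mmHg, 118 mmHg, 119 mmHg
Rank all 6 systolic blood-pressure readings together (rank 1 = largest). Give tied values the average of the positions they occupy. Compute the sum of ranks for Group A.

13

Sorted (descending): 153, 119, 119, 118, 118, 113
The 2 values of 119 occupy positions 2–3 → average rank (2+3)/2 = 2.5.
The 2 values of 118 occupy positions 4–5 → average rank (4+5)/2 = 4.5.
Group A values → pooled ranks: 113→6, 119→2.5, 118→4.5
Rank sum = 6 + 2.5 + 4.5 = 13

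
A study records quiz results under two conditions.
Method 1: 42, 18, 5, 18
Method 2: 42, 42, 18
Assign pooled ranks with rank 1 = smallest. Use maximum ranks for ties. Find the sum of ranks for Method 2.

18

Sorted (ascending): 5, 18, 18, 18, 42, 42, 42
The 3 values of 18 occupy positions 2–4 → each gets rank 4.
The 3 values of 42 occupy positions 5–7 → each gets rank 7.
Method 2 values → pooled ranks: 42→7, 42→7, 18→4
Rank sum = 7 + 7 + 4 = 18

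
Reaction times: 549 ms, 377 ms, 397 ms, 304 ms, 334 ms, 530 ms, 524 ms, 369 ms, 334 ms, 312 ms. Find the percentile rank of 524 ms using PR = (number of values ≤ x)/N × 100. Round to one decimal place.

N = 10.
Strictly below 524: 7. Equal to 524: 1.
PR = 8/10 × 100 = 80.0

80.0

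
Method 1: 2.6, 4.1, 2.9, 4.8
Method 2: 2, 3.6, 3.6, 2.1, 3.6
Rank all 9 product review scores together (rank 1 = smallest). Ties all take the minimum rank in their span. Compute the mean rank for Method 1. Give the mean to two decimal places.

Sorted (ascending): 2, 2.1, 2.6, 2.9, 3.6, 3.6, 3.6, 4.1, 4.8
The 3 values of 3.6 occupy positions 5–7 → each gets rank 5.
Method 1 values → pooled ranks: 2.6→3, 4.1→8, 2.9→4, 4.8→9
Mean rank = (3 + 8 + 4 + 9) / 4 = 6.00

6.00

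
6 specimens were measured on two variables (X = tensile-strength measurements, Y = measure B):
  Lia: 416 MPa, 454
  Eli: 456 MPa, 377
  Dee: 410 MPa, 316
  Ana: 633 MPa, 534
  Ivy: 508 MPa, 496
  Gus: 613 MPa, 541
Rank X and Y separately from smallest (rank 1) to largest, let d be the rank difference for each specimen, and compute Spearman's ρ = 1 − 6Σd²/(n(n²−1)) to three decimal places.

Ranks of variable 1: 2, 3, 1, 6, 4, 5
Ranks of variable 2: 3, 2, 1, 5, 4, 6
d = r₁ − r₂: -1, 1, 0, 1, 0, -1
d²: 1, 1, 0, 1, 0, 1; Σd² = 4
ρ = 1 − 6·4/(6·35) = 1 − 24/210 = 0.886

0.886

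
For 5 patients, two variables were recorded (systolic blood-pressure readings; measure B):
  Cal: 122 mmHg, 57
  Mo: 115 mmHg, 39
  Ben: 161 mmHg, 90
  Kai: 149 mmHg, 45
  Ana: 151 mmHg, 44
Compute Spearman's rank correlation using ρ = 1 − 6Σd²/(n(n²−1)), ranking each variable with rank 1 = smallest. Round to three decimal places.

Ranks of variable 1: 2, 1, 5, 3, 4
Ranks of variable 2: 4, 1, 5, 3, 2
d = r₁ − r₂: -2, 0, 0, 0, 2
d²: 4, 0, 0, 0, 4; Σd² = 8
ρ = 1 − 6·8/(5·24) = 1 − 48/120 = 0.600

0.600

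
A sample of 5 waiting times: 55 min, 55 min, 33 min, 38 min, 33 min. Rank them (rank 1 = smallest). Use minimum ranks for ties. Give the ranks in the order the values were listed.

4, 4, 1, 3, 1

Sorted (ascending): 33, 33, 38, 55, 55
The 2 values of 33 occupy positions 1–2 → each gets rank 1.
The 2 values of 55 occupy positions 4–5 → each gets rank 4.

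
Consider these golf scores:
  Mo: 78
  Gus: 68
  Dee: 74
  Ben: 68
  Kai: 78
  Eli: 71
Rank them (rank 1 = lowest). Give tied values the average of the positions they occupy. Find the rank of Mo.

Sorted (ascending): 68, 68, 71, 74, 78, 78
The 2 values of 68 occupy positions 1–2 → average rank (1+2)/2 = 1.5.
The 2 values of 78 occupy positions 5–6 → average rank (5+6)/2 = 5.5.
Mo has value 78 → rank 5.5.

5.5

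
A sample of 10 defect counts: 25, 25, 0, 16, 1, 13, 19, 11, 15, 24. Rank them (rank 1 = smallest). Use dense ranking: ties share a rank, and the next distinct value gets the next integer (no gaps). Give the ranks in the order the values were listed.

9, 9, 1, 6, 2, 4, 7, 3, 5, 8

Sorted (ascending): 0, 1, 11, 13, 15, 16, 19, 24, 25, 25
The 2 values of 25 share dense rank 9.
Remaining distinct values take the next consecutive integers.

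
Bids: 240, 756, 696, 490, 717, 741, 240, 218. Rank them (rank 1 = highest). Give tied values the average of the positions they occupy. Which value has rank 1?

Sorted (descending): 756, 741, 717, 696, 490, 240, 240, 218
The 2 values of 240 occupy positions 6–7 → average rank (6+7)/2 = 6.5.
Rank 1 → value 756.

756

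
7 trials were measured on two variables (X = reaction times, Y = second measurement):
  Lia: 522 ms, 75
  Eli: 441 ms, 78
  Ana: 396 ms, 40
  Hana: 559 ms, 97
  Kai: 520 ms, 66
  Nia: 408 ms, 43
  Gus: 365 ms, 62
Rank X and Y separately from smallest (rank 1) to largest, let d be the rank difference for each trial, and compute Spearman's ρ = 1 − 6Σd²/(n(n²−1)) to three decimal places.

0.786

Ranks of variable 1: 6, 4, 2, 7, 5, 3, 1
Ranks of variable 2: 5, 6, 1, 7, 4, 2, 3
d = r₁ − r₂: 1, -2, 1, 0, 1, 1, -2
d²: 1, 4, 1, 0, 1, 1, 4; Σd² = 12
ρ = 1 − 6·12/(7·48) = 1 − 72/336 = 0.786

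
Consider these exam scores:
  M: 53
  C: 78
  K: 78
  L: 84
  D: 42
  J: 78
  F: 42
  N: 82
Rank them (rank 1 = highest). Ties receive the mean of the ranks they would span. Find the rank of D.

Sorted (descending): 84, 82, 78, 78, 78, 53, 42, 42
The 3 values of 78 occupy positions 3–5 → average rank 4.
The 2 values of 42 occupy positions 7–8 → average rank (7+8)/2 = 7.5.
D has value 42 → rank 7.5.

7.5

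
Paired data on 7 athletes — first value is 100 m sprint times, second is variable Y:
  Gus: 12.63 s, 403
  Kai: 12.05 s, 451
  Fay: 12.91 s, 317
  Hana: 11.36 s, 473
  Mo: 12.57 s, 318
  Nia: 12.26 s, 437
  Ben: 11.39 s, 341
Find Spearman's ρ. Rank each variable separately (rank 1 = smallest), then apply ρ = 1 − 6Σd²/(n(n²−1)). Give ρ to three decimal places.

-0.714

Ranks of variable 1: 6, 3, 7, 1, 5, 4, 2
Ranks of variable 2: 4, 6, 1, 7, 2, 5, 3
d = r₁ − r₂: 2, -3, 6, -6, 3, -1, -1
d²: 4, 9, 36, 36, 9, 1, 1; Σd² = 96
ρ = 1 − 6·96/(7·48) = 1 − 576/336 = -0.714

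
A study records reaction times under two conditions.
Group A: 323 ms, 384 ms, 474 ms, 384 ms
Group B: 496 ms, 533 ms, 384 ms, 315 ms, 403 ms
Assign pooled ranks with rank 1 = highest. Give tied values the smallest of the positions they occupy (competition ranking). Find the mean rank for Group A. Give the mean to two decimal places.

Sorted (descending): 533, 496, 474, 403, 384, 384, 384, 323, 315
The 3 values of 384 occupy positions 5–7 → each gets rank 5.
Group A values → pooled ranks: 323→8, 384→5, 474→3, 384→5
Mean rank = (8 + 5 + 3 + 5) / 4 = 5.25

5.25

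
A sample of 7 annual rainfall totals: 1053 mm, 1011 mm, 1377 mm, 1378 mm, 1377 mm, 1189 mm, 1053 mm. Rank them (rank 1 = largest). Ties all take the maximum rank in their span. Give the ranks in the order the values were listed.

6, 7, 3, 1, 3, 4, 6

Sorted (descending): 1378, 1377, 1377, 1189, 1053, 1053, 1011
The 2 values of 1377 occupy positions 2–3 → each gets rank 3.
The 2 values of 1053 occupy positions 5–6 → each gets rank 6.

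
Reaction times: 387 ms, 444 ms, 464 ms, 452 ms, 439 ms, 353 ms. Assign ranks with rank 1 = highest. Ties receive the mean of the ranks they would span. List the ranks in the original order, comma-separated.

Sorted (descending): 464, 452, 444, 439, 387, 353
No ties — each value takes its position as its rank.

5, 3, 1, 2, 4, 6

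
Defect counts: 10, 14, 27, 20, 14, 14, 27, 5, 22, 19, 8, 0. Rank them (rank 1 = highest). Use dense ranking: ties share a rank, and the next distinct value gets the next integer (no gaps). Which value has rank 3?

Sorted (descending): 27, 27, 22, 20, 19, 14, 14, 14, 10, 8, 5, 0
The 2 values of 27 share dense rank 1.
The 3 values of 14 share dense rank 5.
Remaining distinct values take the next consecutive integers.
Rank 3 → value 20.

20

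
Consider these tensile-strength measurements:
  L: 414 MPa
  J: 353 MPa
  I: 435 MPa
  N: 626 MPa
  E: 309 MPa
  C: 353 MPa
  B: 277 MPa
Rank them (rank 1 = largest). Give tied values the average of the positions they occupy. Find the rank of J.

4.5

Sorted (descending): 626, 435, 414, 353, 353, 309, 277
The 2 values of 353 occupy positions 4–5 → average rank (4+5)/2 = 4.5.
J has value 353 MPa → rank 4.5.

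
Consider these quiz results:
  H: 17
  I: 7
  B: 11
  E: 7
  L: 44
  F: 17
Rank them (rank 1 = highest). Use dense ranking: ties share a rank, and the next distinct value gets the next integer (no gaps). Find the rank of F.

2

Sorted (descending): 44, 17, 17, 11, 7, 7
The 2 values of 17 share dense rank 2.
The 2 values of 7 share dense rank 4.
Remaining distinct values take the next consecutive integers.
F has value 17 → rank 2.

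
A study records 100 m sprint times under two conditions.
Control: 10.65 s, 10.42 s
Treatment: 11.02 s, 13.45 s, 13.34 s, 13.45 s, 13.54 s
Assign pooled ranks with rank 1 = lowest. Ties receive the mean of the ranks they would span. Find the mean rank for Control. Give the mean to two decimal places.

Sorted (ascending): 10.42, 10.65, 11.02, 13.34, 13.45, 13.45, 13.54
The 2 values of 13.45 occupy positions 5–6 → average rank (5+6)/2 = 5.5.
Control values → pooled ranks: 10.65→2, 10.42→1
Mean rank = (2 + 1) / 2 = 1.50

1.50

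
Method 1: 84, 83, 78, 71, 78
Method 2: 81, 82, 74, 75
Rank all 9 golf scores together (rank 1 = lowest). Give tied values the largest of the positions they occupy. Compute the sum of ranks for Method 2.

18

Sorted (ascending): 71, 74, 75, 78, 78, 81, 82, 83, 84
The 2 values of 78 occupy positions 4–5 → each gets rank 5.
Method 2 values → pooled ranks: 81→6, 82→7, 74→2, 75→3
Rank sum = 6 + 7 + 2 + 3 = 18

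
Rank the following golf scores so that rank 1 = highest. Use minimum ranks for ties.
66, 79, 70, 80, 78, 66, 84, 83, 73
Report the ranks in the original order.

Sorted (descending): 84, 83, 80, 79, 78, 73, 70, 66, 66
The 2 values of 66 occupy positions 8–9 → each gets rank 8.

8, 4, 7, 3, 5, 8, 1, 2, 6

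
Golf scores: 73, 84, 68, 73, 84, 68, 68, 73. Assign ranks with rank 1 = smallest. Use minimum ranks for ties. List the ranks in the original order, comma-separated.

Sorted (ascending): 68, 68, 68, 73, 73, 73, 84, 84
The 3 values of 68 occupy positions 1–3 → each gets rank 1.
The 3 values of 73 occupy positions 4–6 → each gets rank 4.
The 2 values of 84 occupy positions 7–8 → each gets rank 7.

4, 7, 1, 4, 7, 1, 1, 4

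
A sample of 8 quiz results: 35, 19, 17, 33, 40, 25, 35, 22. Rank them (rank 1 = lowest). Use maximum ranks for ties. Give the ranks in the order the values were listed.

7, 2, 1, 5, 8, 4, 7, 3

Sorted (ascending): 17, 19, 22, 25, 33, 35, 35, 40
The 2 values of 35 occupy positions 6–7 → each gets rank 7.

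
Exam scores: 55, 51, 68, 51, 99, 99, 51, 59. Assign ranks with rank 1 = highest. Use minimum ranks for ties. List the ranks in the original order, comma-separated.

5, 6, 3, 6, 1, 1, 6, 4

Sorted (descending): 99, 99, 68, 59, 55, 51, 51, 51
The 2 values of 99 occupy positions 1–2 → each gets rank 1.
The 3 values of 51 occupy positions 6–8 → each gets rank 6.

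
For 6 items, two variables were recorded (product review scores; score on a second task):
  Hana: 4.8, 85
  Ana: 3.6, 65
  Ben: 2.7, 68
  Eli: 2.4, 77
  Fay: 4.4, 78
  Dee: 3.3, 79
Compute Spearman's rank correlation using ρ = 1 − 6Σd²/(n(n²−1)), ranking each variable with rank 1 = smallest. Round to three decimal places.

Ranks of variable 1: 6, 4, 2, 1, 5, 3
Ranks of variable 2: 6, 1, 2, 3, 4, 5
d = r₁ − r₂: 0, 3, 0, -2, 1, -2
d²: 0, 9, 0, 4, 1, 4; Σd² = 18
ρ = 1 − 6·18/(6·35) = 1 − 108/210 = 0.486

0.486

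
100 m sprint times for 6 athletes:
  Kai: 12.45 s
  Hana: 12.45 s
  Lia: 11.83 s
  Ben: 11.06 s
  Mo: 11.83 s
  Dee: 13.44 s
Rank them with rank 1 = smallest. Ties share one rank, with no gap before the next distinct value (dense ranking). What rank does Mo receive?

2

Sorted (ascending): 11.06, 11.83, 11.83, 12.45, 12.45, 13.44
The 2 values of 11.83 share dense rank 2.
The 2 values of 12.45 share dense rank 3.
Remaining distinct values take the next consecutive integers.
Mo has value 11.83 s → rank 2.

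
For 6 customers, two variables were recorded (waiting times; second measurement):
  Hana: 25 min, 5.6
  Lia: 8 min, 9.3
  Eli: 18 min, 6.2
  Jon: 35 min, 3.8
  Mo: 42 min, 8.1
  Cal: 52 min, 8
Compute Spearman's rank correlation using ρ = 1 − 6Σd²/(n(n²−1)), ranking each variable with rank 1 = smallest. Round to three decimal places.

-0.143

Ranks of variable 1: 3, 1, 2, 4, 5, 6
Ranks of variable 2: 2, 6, 3, 1, 5, 4
d = r₁ − r₂: 1, -5, -1, 3, 0, 2
d²: 1, 25, 1, 9, 0, 4; Σd² = 40
ρ = 1 − 6·40/(6·35) = 1 − 240/210 = -0.143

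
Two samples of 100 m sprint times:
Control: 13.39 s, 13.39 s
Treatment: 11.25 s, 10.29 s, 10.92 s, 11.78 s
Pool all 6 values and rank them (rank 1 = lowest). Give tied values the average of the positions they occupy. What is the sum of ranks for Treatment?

10

Sorted (ascending): 10.29, 10.92, 11.25, 11.78, 13.39, 13.39
The 2 values of 13.39 occupy positions 5–6 → average rank (5+6)/2 = 5.5.
Treatment values → pooled ranks: 11.25→3, 10.29→1, 10.92→2, 11.78→4
Rank sum = 3 + 1 + 2 + 4 = 10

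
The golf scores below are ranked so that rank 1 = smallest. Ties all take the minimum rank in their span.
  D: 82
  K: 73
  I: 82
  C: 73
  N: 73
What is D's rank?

4

Sorted (ascending): 73, 73, 73, 82, 82
The 3 values of 73 occupy positions 1–3 → each gets rank 1.
The 2 values of 82 occupy positions 4–5 → each gets rank 4.
D has value 82 → rank 4.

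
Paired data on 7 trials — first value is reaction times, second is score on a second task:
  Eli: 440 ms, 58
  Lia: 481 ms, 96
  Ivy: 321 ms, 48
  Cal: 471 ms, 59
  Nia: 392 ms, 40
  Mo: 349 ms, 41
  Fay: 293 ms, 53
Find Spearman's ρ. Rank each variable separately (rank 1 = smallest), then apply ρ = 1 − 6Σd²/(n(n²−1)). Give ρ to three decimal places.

Ranks of variable 1: 5, 7, 2, 6, 4, 3, 1
Ranks of variable 2: 5, 7, 3, 6, 1, 2, 4
d = r₁ − r₂: 0, 0, -1, 0, 3, 1, -3
d²: 0, 0, 1, 0, 9, 1, 9; Σd² = 20
ρ = 1 − 6·20/(7·48) = 1 − 120/336 = 0.643

0.643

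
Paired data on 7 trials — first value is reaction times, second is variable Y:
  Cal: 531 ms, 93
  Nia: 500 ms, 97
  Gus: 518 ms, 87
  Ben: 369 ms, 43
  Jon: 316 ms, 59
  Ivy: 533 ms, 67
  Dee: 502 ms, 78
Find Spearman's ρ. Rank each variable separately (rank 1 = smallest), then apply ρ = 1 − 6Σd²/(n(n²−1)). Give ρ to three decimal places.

Ranks of variable 1: 6, 3, 5, 2, 1, 7, 4
Ranks of variable 2: 6, 7, 5, 1, 2, 3, 4
d = r₁ − r₂: 0, -4, 0, 1, -1, 4, 0
d²: 0, 16, 0, 1, 1, 16, 0; Σd² = 34
ρ = 1 − 6·34/(7·48) = 1 − 204/336 = 0.393

0.393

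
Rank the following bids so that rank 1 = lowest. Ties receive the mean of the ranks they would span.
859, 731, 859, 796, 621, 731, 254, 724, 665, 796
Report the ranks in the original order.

Sorted (ascending): 254, 621, 665, 724, 731, 731, 796, 796, 859, 859
The 2 values of 731 occupy positions 5–6 → average rank (5+6)/2 = 5.5.
The 2 values of 796 occupy positions 7–8 → average rank (7+8)/2 = 7.5.
The 2 values of 859 occupy positions 9–10 → average rank (9+10)/2 = 9.5.

9.5, 5.5, 9.5, 7.5, 2, 5.5, 1, 4, 3, 7.5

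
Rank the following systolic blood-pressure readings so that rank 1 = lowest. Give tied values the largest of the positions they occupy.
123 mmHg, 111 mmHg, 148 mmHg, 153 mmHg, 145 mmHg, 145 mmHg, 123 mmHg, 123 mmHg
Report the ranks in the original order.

Sorted (ascending): 111, 123, 123, 123, 145, 145, 148, 153
The 3 values of 123 occupy positions 2–4 → each gets rank 4.
The 2 values of 145 occupy positions 5–6 → each gets rank 6.

4, 1, 7, 8, 6, 6, 4, 4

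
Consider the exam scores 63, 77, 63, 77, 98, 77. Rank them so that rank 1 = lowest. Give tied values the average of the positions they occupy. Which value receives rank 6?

98

Sorted (ascending): 63, 63, 77, 77, 77, 98
The 2 values of 63 occupy positions 1–2 → average rank (1+2)/2 = 1.5.
The 3 values of 77 occupy positions 3–5 → average rank 4.
Rank 6 → value 98.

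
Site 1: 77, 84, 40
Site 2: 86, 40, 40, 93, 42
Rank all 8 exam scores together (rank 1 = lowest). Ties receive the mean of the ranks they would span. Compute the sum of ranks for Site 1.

Sorted (ascending): 40, 40, 40, 42, 77, 84, 86, 93
The 3 values of 40 occupy positions 1–3 → average rank 2.
Site 1 values → pooled ranks: 77→5, 84→6, 40→2
Rank sum = 5 + 6 + 2 = 13

13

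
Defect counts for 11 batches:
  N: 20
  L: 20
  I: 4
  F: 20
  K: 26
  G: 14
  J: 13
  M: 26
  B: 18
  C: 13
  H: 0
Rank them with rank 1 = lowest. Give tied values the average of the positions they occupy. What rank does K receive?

Sorted (ascending): 0, 4, 13, 13, 14, 18, 20, 20, 20, 26, 26
The 2 values of 13 occupy positions 3–4 → average rank (3+4)/2 = 3.5.
The 3 values of 20 occupy positions 7–9 → average rank 8.
The 2 values of 26 occupy positions 10–11 → average rank (10+11)/2 = 10.5.
K has value 26 → rank 10.5.

10.5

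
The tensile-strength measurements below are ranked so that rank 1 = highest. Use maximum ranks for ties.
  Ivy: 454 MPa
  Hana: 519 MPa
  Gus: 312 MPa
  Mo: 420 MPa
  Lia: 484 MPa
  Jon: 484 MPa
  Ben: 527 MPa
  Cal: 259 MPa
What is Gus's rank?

Sorted (descending): 527, 519, 484, 484, 454, 420, 312, 259
The 2 values of 484 occupy positions 3–4 → each gets rank 4.
Gus has value 312 MPa → rank 7.

7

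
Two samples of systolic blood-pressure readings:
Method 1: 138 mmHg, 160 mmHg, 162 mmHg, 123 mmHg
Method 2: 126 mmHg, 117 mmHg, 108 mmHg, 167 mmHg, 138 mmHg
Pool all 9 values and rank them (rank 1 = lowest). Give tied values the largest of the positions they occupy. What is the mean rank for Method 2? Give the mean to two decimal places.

4.40

Sorted (ascending): 108, 117, 123, 126, 138, 138, 160, 162, 167
The 2 values of 138 occupy positions 5–6 → each gets rank 6.
Method 2 values → pooled ranks: 126→4, 117→2, 108→1, 167→9, 138→6
Mean rank = (4 + 2 + 1 + 9 + 6) / 5 = 4.40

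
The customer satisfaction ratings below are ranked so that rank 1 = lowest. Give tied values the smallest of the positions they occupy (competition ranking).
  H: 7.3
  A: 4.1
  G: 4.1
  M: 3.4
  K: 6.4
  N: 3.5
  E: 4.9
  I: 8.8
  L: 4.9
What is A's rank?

3

Sorted (ascending): 3.4, 3.5, 4.1, 4.1, 4.9, 4.9, 6.4, 7.3, 8.8
The 2 values of 4.1 occupy positions 3–4 → each gets rank 3.
The 2 values of 4.9 occupy positions 5–6 → each gets rank 5.
A has value 4.1 → rank 3.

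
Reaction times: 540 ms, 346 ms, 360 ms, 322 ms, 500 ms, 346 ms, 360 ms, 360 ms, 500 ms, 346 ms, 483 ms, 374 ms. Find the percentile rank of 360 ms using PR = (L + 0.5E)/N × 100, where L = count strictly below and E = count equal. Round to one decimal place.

45.8

N = 12.
Strictly below 360: 4. Equal to 360: 3.
PR = (4 + 0.5·3)/12 × 100 = 45.8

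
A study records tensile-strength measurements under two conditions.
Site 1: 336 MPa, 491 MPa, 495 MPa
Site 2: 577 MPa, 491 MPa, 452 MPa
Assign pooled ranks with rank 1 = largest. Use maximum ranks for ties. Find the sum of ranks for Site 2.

10

Sorted (descending): 577, 495, 491, 491, 452, 336
The 2 values of 491 occupy positions 3–4 → each gets rank 4.
Site 2 values → pooled ranks: 577→1, 491→4, 452→5
Rank sum = 1 + 4 + 5 = 10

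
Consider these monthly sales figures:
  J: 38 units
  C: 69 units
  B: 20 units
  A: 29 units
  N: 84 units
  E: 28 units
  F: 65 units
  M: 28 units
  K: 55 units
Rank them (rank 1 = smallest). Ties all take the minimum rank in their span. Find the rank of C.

Sorted (ascending): 20, 28, 28, 29, 38, 55, 65, 69, 84
The 2 values of 28 occupy positions 2–3 → each gets rank 2.
C has value 69 units → rank 8.

8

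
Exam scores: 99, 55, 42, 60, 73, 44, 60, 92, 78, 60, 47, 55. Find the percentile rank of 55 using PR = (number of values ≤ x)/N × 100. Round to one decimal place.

N = 12.
Strictly below 55: 3. Equal to 55: 2.
PR = 5/12 × 100 = 41.7

41.7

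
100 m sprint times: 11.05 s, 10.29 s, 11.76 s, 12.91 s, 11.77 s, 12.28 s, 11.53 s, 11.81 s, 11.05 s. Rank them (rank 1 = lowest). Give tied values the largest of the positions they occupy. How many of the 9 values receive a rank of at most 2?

1

Sorted (ascending): 10.29, 11.05, 11.05, 11.53, 11.76, 11.77, 11.81, 12.28, 12.91
The 2 values of 11.05 occupy positions 2–3 → each gets rank 3.
Ranks ≤ 2: {1} → 1 value.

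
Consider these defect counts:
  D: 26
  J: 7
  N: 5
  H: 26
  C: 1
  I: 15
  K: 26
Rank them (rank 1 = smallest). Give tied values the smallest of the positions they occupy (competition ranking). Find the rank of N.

Sorted (ascending): 1, 5, 7, 15, 26, 26, 26
The 3 values of 26 occupy positions 5–7 → each gets rank 5.
N has value 5 → rank 2.

2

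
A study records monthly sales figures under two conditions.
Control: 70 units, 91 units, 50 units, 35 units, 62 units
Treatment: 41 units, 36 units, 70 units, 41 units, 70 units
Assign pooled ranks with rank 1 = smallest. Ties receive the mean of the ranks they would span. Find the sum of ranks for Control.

30

Sorted (ascending): 35, 36, 41, 41, 50, 62, 70, 70, 70, 91
The 2 values of 41 occupy positions 3–4 → average rank (3+4)/2 = 3.5.
The 3 values of 70 occupy positions 7–9 → average rank 8.
Control values → pooled ranks: 70→8, 91→10, 50→5, 35→1, 62→6
Rank sum = 8 + 10 + 5 + 1 + 6 = 30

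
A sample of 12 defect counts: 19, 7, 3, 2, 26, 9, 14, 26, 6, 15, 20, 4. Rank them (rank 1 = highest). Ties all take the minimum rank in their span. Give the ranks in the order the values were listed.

Sorted (descending): 26, 26, 20, 19, 15, 14, 9, 7, 6, 4, 3, 2
The 2 values of 26 occupy positions 1–2 → each gets rank 1.

4, 8, 11, 12, 1, 7, 6, 1, 9, 5, 3, 10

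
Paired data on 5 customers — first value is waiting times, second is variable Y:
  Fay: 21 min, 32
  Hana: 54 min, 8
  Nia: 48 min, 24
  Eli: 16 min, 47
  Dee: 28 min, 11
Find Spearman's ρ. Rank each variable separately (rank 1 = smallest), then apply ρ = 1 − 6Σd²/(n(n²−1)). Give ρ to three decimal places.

-0.900

Ranks of variable 1: 2, 5, 4, 1, 3
Ranks of variable 2: 4, 1, 3, 5, 2
d = r₁ − r₂: -2, 4, 1, -4, 1
d²: 4, 16, 1, 16, 1; Σd² = 38
ρ = 1 − 6·38/(5·24) = 1 − 228/120 = -0.900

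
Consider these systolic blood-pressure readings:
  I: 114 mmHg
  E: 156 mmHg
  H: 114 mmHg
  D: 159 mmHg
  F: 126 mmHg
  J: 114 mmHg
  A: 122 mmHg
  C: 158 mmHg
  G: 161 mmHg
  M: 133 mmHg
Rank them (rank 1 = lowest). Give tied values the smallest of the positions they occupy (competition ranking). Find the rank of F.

Sorted (ascending): 114, 114, 114, 122, 126, 133, 156, 158, 159, 161
The 3 values of 114 occupy positions 1–3 → each gets rank 1.
F has value 126 mmHg → rank 5.

5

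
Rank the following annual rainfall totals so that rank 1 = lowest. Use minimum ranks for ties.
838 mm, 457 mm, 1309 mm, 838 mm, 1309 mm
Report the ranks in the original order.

Sorted (ascending): 457, 838, 838, 1309, 1309
The 2 values of 838 occupy positions 2–3 → each gets rank 2.
The 2 values of 1309 occupy positions 4–5 → each gets rank 4.

2, 1, 4, 2, 4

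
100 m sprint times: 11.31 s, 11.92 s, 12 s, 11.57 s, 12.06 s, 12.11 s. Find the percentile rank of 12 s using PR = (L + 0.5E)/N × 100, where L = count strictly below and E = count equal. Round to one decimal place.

58.3

N = 6.
Strictly below 12: 3. Equal to 12: 1.
PR = (3 + 0.5·1)/6 × 100 = 58.3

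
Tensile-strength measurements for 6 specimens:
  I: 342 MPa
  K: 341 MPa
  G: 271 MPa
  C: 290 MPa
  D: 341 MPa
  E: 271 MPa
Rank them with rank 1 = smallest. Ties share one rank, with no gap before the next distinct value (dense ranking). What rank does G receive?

Sorted (ascending): 271, 271, 290, 341, 341, 342
The 2 values of 271 share dense rank 1.
The 2 values of 341 share dense rank 3.
Remaining distinct values take the next consecutive integers.
G has value 271 MPa → rank 1.

1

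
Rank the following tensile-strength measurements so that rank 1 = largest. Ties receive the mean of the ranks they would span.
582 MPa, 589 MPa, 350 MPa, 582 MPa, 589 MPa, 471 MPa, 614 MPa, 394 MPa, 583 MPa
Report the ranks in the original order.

5.5, 2.5, 9, 5.5, 2.5, 7, 1, 8, 4

Sorted (descending): 614, 589, 589, 583, 582, 582, 471, 394, 350
The 2 values of 589 occupy positions 2–3 → average rank (2+3)/2 = 2.5.
The 2 values of 582 occupy positions 5–6 → average rank (5+6)/2 = 5.5.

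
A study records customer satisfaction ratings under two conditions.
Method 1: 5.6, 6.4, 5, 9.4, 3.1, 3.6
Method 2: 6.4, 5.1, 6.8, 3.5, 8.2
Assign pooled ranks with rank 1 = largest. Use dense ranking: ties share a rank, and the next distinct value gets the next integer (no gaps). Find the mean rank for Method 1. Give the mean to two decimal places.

5.83

Sorted (descending): 9.4, 8.2, 6.8, 6.4, 6.4, 5.6, 5.1, 5, 3.6, 3.5, 3.1
The 2 values of 6.4 share dense rank 4.
Remaining distinct values take the next consecutive integers.
Method 1 values → pooled ranks: 5.6→5, 6.4→4, 5→7, 9.4→1, 3.1→10, 3.6→8
Mean rank = (5 + 4 + 7 + 1 + 10 + 8) / 6 = 5.83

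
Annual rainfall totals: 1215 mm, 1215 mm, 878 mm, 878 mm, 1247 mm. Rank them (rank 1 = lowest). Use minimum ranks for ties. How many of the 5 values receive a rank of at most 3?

4

Sorted (ascending): 878, 878, 1215, 1215, 1247
The 2 values of 878 occupy positions 1–2 → each gets rank 1.
The 2 values of 1215 occupy positions 3–4 → each gets rank 3.
Ranks ≤ 3: {1, 1, 3, 3} → 4 values.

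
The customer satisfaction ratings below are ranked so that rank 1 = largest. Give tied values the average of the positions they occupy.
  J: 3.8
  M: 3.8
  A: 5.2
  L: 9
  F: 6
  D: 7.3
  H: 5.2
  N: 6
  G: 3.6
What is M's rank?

Sorted (descending): 9, 7.3, 6, 6, 5.2, 5.2, 3.8, 3.8, 3.6
The 2 values of 6 occupy positions 3–4 → average rank (3+4)/2 = 3.5.
The 2 values of 5.2 occupy positions 5–6 → average rank (5+6)/2 = 5.5.
The 2 values of 3.8 occupy positions 7–8 → average rank (7+8)/2 = 7.5.
M has value 3.8 → rank 7.5.

7.5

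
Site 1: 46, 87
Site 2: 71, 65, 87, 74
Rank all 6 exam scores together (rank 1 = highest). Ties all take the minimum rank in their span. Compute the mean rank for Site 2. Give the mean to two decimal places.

Sorted (descending): 87, 87, 74, 71, 65, 46
The 2 values of 87 occupy positions 1–2 → each gets rank 1.
Site 2 values → pooled ranks: 71→4, 65→5, 87→1, 74→3
Mean rank = (4 + 5 + 1 + 3) / 4 = 3.25

3.25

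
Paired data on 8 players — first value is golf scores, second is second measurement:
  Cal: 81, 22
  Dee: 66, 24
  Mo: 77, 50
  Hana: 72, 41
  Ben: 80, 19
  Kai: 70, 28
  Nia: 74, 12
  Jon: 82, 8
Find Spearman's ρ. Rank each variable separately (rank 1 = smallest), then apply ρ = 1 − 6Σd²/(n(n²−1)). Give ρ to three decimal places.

-0.524

Ranks of variable 1: 7, 1, 5, 3, 6, 2, 4, 8
Ranks of variable 2: 4, 5, 8, 7, 3, 6, 2, 1
d = r₁ − r₂: 3, -4, -3, -4, 3, -4, 2, 7
d²: 9, 16, 9, 16, 9, 16, 4, 49; Σd² = 128
ρ = 1 − 6·128/(8·63) = 1 − 768/504 = -0.524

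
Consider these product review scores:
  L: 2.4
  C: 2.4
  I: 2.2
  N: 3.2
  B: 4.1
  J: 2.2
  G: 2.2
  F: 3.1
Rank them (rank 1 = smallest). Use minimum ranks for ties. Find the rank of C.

4

Sorted (ascending): 2.2, 2.2, 2.2, 2.4, 2.4, 3.1, 3.2, 4.1
The 3 values of 2.2 occupy positions 1–3 → each gets rank 1.
The 2 values of 2.4 occupy positions 4–5 → each gets rank 4.
C has value 2.4 → rank 4.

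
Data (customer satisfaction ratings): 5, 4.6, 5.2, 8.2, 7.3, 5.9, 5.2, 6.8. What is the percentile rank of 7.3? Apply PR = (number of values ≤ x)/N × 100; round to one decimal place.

87.5

N = 8.
Strictly below 7.3: 6. Equal to 7.3: 1.
PR = 7/8 × 100 = 87.5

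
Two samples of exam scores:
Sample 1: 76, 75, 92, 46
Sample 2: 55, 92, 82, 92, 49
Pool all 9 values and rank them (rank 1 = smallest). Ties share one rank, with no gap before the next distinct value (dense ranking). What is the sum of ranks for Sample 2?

Sorted (ascending): 46, 49, 55, 75, 76, 82, 92, 92, 92
The 3 values of 92 share dense rank 7.
Remaining distinct values take the next consecutive integers.
Sample 2 values → pooled ranks: 55→3, 92→7, 82→6, 92→7, 49→2
Rank sum = 3 + 7 + 6 + 7 + 2 = 25

25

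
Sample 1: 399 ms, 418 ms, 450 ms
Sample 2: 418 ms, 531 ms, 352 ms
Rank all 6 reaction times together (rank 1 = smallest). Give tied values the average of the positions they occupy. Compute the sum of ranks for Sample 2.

10.5

Sorted (ascending): 352, 399, 418, 418, 450, 531
The 2 values of 418 occupy positions 3–4 → average rank (3+4)/2 = 3.5.
Sample 2 values → pooled ranks: 418→3.5, 531→6, 352→1
Rank sum = 3.5 + 6 + 1 = 10.5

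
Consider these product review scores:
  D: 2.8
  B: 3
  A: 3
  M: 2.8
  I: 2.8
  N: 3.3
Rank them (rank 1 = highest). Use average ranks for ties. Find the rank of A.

Sorted (descending): 3.3, 3, 3, 2.8, 2.8, 2.8
The 2 values of 3 occupy positions 2–3 → average rank (2+3)/2 = 2.5.
The 3 values of 2.8 occupy positions 4–6 → average rank 5.
A has value 3 → rank 2.5.

2.5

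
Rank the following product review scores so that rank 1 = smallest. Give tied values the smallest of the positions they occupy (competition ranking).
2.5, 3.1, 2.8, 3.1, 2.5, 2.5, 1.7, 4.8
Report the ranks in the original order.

2, 6, 5, 6, 2, 2, 1, 8

Sorted (ascending): 1.7, 2.5, 2.5, 2.5, 2.8, 3.1, 3.1, 4.8
The 3 values of 2.5 occupy positions 2–4 → each gets rank 2.
The 2 values of 3.1 occupy positions 6–7 → each gets rank 6.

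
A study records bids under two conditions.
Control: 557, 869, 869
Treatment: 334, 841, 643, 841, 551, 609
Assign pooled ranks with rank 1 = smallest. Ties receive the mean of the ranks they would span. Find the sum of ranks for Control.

20

Sorted (ascending): 334, 551, 557, 609, 643, 841, 841, 869, 869
The 2 values of 841 occupy positions 6–7 → average rank (6+7)/2 = 6.5.
The 2 values of 869 occupy positions 8–9 → average rank (8+9)/2 = 8.5.
Control values → pooled ranks: 557→3, 869→8.5, 869→8.5
Rank sum = 3 + 8.5 + 8.5 = 20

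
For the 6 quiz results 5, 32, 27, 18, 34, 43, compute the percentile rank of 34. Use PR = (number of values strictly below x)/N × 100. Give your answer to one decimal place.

66.7

N = 6.
Strictly below 34: 4. Equal to 34: 1.
PR = 4/6 × 100 = 66.7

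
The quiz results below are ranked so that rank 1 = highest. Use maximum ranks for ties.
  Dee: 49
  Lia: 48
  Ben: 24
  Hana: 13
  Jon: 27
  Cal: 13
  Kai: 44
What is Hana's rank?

Sorted (descending): 49, 48, 44, 27, 24, 13, 13
The 2 values of 13 occupy positions 6–7 → each gets rank 7.
Hana has value 13 → rank 7.

7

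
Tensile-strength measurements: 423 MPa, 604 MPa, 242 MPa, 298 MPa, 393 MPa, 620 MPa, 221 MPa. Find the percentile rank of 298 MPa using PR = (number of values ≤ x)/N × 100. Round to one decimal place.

N = 7.
Strictly below 298: 2. Equal to 298: 1.
PR = 3/7 × 100 = 42.9

42.9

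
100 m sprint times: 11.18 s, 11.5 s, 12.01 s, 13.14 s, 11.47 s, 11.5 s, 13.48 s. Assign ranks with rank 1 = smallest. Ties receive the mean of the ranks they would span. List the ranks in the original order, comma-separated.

1, 3.5, 5, 6, 2, 3.5, 7

Sorted (ascending): 11.18, 11.47, 11.5, 11.5, 12.01, 13.14, 13.48
The 2 values of 11.5 occupy positions 3–4 → average rank (3+4)/2 = 3.5.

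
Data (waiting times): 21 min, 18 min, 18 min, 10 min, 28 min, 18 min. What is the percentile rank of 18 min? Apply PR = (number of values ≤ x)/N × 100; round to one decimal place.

66.7

N = 6.
Strictly below 18: 1. Equal to 18: 3.
PR = 4/6 × 100 = 66.7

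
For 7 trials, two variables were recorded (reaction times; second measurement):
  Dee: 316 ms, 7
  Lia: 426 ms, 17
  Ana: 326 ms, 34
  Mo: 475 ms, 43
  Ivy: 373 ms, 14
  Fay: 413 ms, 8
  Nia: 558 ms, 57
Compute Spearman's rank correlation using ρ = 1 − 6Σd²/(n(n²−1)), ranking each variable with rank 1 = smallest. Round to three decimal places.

Ranks of variable 1: 1, 5, 2, 6, 3, 4, 7
Ranks of variable 2: 1, 4, 5, 6, 3, 2, 7
d = r₁ − r₂: 0, 1, -3, 0, 0, 2, 0
d²: 0, 1, 9, 0, 0, 4, 0; Σd² = 14
ρ = 1 − 6·14/(7·48) = 1 − 84/336 = 0.750

0.750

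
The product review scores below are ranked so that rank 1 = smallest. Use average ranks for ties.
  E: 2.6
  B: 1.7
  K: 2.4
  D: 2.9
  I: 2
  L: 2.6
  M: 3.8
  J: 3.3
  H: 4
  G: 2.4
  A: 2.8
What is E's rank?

5.5

Sorted (ascending): 1.7, 2, 2.4, 2.4, 2.6, 2.6, 2.8, 2.9, 3.3, 3.8, 4
The 2 values of 2.4 occupy positions 3–4 → average rank (3+4)/2 = 3.5.
The 2 values of 2.6 occupy positions 5–6 → average rank (5+6)/2 = 5.5.
E has value 2.6 → rank 5.5.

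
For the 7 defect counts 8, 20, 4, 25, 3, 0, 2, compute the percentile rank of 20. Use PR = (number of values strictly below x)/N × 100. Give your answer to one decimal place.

N = 7.
Strictly below 20: 5. Equal to 20: 1.
PR = 5/7 × 100 = 71.4

71.4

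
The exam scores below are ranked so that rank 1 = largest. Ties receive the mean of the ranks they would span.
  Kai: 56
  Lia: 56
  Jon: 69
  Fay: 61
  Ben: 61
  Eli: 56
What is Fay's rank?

Sorted (descending): 69, 61, 61, 56, 56, 56
The 2 values of 61 occupy positions 2–3 → average rank (2+3)/2 = 2.5.
The 3 values of 56 occupy positions 4–6 → average rank 5.
Fay has value 61 → rank 2.5.

2.5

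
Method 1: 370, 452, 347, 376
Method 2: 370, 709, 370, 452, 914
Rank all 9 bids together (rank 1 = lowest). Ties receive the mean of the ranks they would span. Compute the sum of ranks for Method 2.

29.5

Sorted (ascending): 347, 370, 370, 370, 376, 452, 452, 709, 914
The 3 values of 370 occupy positions 2–4 → average rank 3.
The 2 values of 452 occupy positions 6–7 → average rank (6+7)/2 = 6.5.
Method 2 values → pooled ranks: 370→3, 709→8, 370→3, 452→6.5, 914→9
Rank sum = 3 + 8 + 3 + 6.5 + 9 = 29.5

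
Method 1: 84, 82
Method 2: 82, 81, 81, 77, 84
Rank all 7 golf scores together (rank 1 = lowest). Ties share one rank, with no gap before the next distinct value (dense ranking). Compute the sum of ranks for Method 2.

12

Sorted (ascending): 77, 81, 81, 82, 82, 84, 84
The 2 values of 81 share dense rank 2.
The 2 values of 82 share dense rank 3.
The 2 values of 84 share dense rank 4.
Remaining distinct values take the next consecutive integers.
Method 2 values → pooled ranks: 82→3, 81→2, 81→2, 77→1, 84→4
Rank sum = 3 + 2 + 2 + 1 + 4 = 12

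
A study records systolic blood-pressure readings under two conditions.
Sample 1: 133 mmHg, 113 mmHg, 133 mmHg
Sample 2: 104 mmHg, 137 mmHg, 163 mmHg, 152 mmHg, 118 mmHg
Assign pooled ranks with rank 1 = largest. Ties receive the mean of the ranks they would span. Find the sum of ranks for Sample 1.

Sorted (descending): 163, 152, 137, 133, 133, 118, 113, 104
The 2 values of 133 occupy positions 4–5 → average rank (4+5)/2 = 4.5.
Sample 1 values → pooled ranks: 133→4.5, 113→7, 133→4.5
Rank sum = 4.5 + 7 + 4.5 = 16

16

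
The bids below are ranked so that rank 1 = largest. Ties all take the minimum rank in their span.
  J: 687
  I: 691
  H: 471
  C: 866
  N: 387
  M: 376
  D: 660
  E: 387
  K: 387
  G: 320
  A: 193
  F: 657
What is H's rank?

Sorted (descending): 866, 691, 687, 660, 657, 471, 387, 387, 387, 376, 320, 193
The 3 values of 387 occupy positions 7–9 → each gets rank 7.
H has value 471 → rank 6.

6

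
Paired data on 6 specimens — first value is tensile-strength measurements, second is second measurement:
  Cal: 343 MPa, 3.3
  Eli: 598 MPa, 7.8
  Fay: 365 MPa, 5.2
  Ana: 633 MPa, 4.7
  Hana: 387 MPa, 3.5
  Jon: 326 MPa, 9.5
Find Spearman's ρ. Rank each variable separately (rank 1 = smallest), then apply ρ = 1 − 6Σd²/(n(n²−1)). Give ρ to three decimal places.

Ranks of variable 1: 2, 5, 3, 6, 4, 1
Ranks of variable 2: 1, 5, 4, 3, 2, 6
d = r₁ − r₂: 1, 0, -1, 3, 2, -5
d²: 1, 0, 1, 9, 4, 25; Σd² = 40
ρ = 1 − 6·40/(6·35) = 1 − 240/210 = -0.143

-0.143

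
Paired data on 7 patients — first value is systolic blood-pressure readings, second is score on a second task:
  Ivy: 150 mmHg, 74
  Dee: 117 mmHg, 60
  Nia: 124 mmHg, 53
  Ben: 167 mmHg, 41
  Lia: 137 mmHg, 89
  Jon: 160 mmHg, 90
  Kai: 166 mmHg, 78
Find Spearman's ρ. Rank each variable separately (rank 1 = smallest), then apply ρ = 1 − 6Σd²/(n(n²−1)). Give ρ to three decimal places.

Ranks of variable 1: 4, 1, 2, 7, 3, 5, 6
Ranks of variable 2: 4, 3, 2, 1, 6, 7, 5
d = r₁ − r₂: 0, -2, 0, 6, -3, -2, 1
d²: 0, 4, 0, 36, 9, 4, 1; Σd² = 54
ρ = 1 − 6·54/(7·48) = 1 − 324/336 = 0.036

0.036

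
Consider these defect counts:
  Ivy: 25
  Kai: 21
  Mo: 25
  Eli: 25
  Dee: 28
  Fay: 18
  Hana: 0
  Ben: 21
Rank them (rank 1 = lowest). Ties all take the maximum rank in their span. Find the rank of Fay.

2

Sorted (ascending): 0, 18, 21, 21, 25, 25, 25, 28
The 2 values of 21 occupy positions 3–4 → each gets rank 4.
The 3 values of 25 occupy positions 5–7 → each gets rank 7.
Fay has value 18 → rank 2.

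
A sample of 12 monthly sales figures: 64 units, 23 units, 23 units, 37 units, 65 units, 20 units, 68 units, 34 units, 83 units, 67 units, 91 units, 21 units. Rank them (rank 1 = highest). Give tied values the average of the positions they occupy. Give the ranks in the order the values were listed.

6, 9.5, 9.5, 7, 5, 12, 3, 8, 2, 4, 1, 11

Sorted (descending): 91, 83, 68, 67, 65, 64, 37, 34, 23, 23, 21, 20
The 2 values of 23 occupy positions 9–10 → average rank (9+10)/2 = 9.5.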